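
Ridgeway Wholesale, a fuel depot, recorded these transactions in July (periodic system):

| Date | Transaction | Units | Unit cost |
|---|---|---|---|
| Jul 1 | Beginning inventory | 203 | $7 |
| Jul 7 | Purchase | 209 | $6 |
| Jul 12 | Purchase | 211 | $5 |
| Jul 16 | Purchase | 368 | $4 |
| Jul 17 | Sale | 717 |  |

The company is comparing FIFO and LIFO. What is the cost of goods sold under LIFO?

COGS = $3,355

FIFO COGS: 203 @ $7 + 209 @ $6 + 211 @ $5 + 94 @ $4 = $4,106
LIFO COGS: 368 @ $4 + 211 @ $5 + 138 @ $6 = $3,355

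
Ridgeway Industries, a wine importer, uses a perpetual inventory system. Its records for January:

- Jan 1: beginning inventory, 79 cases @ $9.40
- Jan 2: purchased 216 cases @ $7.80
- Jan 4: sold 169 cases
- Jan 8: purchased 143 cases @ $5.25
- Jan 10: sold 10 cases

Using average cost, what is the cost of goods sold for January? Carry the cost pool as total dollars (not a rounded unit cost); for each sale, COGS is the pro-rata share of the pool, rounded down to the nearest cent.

After Jan 1: 79 on hand, pool $742.60 (≈ $9.4000 each)
After Jan 2: 295 on hand, pool $2,427.40 (≈ $8.2285 each)
Jan 4, sell 169: 169/295 × $2,427.40 → $1,390.61
After Jan 8: 269 on hand, pool $1,787.54 (≈ $6.6451 each)
Jan 10, sell 10: 10/269 × $1,787.54 → $66.45
Total COGS = $1,390.61 + $66.45 = $1,457.06
Ending inventory (cost pool remaining) = $1,721.09

COGS = $1,457.06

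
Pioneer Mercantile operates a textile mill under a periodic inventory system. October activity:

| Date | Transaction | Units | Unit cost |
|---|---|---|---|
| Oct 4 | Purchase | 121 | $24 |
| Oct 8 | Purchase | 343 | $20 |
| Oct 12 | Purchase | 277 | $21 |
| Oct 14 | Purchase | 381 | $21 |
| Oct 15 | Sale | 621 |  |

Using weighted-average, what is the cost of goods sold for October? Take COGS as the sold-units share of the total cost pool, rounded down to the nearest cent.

COGS = $13,052.06

Oct 15, sell 621: 621/1122 × $23,582.00 → $13,052.06
Ending inventory (cost pool remaining) = $10,529.94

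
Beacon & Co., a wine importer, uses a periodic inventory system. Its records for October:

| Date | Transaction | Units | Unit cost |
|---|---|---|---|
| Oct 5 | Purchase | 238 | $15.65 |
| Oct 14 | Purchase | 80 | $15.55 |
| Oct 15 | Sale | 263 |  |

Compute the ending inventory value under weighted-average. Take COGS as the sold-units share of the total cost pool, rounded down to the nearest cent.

Oct 15, sell 263: 263/318 × $4,968.70 → $4,109.33
Ending inventory (cost pool remaining) = $859.37

Ending inventory = $859.37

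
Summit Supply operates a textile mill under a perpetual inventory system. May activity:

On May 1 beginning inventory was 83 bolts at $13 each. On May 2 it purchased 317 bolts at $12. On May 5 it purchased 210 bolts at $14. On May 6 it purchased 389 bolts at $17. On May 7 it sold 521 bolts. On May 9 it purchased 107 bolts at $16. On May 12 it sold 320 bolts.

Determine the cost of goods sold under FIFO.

May 7, 521 sold [FIFO — oldest first]: 83 @ $13 + 317 @ $12 + 121 @ $14 = $6,577
May 12, 320 sold [FIFO — oldest first]: 89 @ $14 + 231 @ $17 = $5,173
Total COGS = $6,577 + $5,173 = $11,750
Ending inventory: 158 @ $17 + 107 @ $16 = $4,398
Check: goods available $16,148 = COGS $11,750 + ending $4,398

COGS = $11,750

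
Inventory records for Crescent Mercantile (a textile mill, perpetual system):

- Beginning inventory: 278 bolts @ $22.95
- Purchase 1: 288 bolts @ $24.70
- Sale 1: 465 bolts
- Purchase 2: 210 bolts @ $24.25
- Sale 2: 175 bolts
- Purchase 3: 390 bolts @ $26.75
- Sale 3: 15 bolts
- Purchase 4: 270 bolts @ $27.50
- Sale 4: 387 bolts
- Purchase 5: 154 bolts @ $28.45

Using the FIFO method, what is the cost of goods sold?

COGS = $25,701.70

Sale 1 (465) [FIFO — oldest first]: 278 @ $22.95 + 187 @ $24.70 = $10,999.00
Sale 2 (175) [FIFO — oldest first]: 101 @ $24.70 + 74 @ $24.25 = $4,289.20
Sale 3 (15) [FIFO — oldest first]: 15 @ $24.25 = $363.75
Sale 4 (387) [FIFO — oldest first]: 121 @ $24.25 + 266 @ $26.75 = $10,049.75
Total COGS = $10,999.00 + $4,289.20 + $363.75 + $10,049.75 = $25,701.70
Ending inventory: 124 @ $26.75 + 270 @ $27.50 + 154 @ $28.45 = $15,123.30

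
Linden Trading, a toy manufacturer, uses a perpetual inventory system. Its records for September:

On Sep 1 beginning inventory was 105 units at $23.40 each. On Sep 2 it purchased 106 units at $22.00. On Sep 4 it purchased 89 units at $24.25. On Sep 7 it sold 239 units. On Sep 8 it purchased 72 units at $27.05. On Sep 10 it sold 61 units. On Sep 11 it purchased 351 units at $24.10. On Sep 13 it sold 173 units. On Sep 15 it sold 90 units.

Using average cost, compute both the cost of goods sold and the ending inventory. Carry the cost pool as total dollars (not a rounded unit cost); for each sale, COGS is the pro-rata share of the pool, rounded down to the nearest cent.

After Sep 1: 105 on hand, pool $2,457.00 (≈ $23.4000 each)
After Sep 2: 211 on hand, pool $4,789.00 (≈ $22.6967 each)
After Sep 4: 300 on hand, pool $6,947.25 (≈ $23.1575 each)
Sep 7, sell 239: 239/300 × $6,947.25 → $5,534.64
After Sep 8: 133 on hand, pool $3,360.21 (≈ $25.2647 each)
Sep 10, sell 61: 61/133 × $3,360.21 → $1,541.14
After Sep 11: 423 on hand, pool $10,278.17 (≈ $24.2983 each)
Sep 13, sell 173: 173/423 × $10,278.17 → $4,203.60
Sep 15, sell 90: 90/250 × $6,074.57 → $2,186.84
Total COGS = $5,534.64 + $1,541.14 + $4,203.60 + $2,186.84 = $13,466.22
Ending inventory (cost pool remaining) = $3,887.73

COGS = $13,466.22; ending inventory = $3,887.73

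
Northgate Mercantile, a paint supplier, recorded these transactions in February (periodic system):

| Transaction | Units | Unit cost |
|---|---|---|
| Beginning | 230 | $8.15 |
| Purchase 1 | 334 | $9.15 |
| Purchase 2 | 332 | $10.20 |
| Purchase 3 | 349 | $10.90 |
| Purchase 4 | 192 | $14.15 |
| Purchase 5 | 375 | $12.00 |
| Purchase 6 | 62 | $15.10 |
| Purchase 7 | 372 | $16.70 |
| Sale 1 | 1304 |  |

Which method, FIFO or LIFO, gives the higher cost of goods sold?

FIFO COGS: 230 @ $8.15 + 334 @ $9.15 + 332 @ $10.20 + 349 @ $10.90 + 59 @ $14.15 = $12,955.95
LIFO COGS: 372 @ $16.70 + 62 @ $15.10 + 375 @ $12.00 + 192 @ $14.15 + 303 @ $10.90 = $17,668.10

LIFO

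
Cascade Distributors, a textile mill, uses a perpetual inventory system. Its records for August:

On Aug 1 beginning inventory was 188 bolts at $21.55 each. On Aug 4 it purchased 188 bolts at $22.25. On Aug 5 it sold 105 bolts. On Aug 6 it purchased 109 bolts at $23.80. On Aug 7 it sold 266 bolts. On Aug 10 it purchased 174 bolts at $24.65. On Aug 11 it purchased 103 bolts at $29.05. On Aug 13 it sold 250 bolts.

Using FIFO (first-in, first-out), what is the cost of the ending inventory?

Ending inventory = $3,928.85

Aug 5, 105 sold [FIFO — oldest first]: 105 @ $21.55 = $2,262.75
Aug 7, 266 sold [FIFO — oldest first]: 83 @ $21.55 + 183 @ $22.25 = $5,860.40
Aug 13, 250 sold [FIFO — oldest first]: 5 @ $22.25 + 109 @ $23.80 + 136 @ $24.65 = $6,057.85
Total COGS = $2,262.75 + $5,860.40 + $6,057.85 = $14,181.00
Ending inventory: 38 @ $24.65 + 103 @ $29.05 = $3,928.85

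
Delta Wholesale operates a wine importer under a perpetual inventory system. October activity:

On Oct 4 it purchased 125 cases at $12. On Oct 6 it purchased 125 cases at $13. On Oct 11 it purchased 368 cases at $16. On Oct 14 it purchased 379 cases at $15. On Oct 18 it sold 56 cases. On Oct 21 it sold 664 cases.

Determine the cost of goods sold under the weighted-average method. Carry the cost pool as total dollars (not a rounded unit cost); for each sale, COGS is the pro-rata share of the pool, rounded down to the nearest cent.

After Oct 4: 125 on hand, pool $1,500.00 (≈ $12.0000 each)
After Oct 6: 250 on hand, pool $3,125.00 (≈ $12.5000 each)
After Oct 11: 618 on hand, pool $9,013.00 (≈ $14.5841 each)
After Oct 14: 997 on hand, pool $14,698.00 (≈ $14.7422 each)
Oct 18, sell 56: 56/997 × $14,698.00 → $825.56
Oct 21, sell 664: 664/941 × $13,872.44 → $9,788.84
Total COGS = $825.56 + $9,788.84 = $10,614.40
Ending inventory (cost pool remaining) = $4,083.60
Check: goods available $14,698.00 = COGS $10,614.40 + ending $4,083.60

COGS = $10,614.40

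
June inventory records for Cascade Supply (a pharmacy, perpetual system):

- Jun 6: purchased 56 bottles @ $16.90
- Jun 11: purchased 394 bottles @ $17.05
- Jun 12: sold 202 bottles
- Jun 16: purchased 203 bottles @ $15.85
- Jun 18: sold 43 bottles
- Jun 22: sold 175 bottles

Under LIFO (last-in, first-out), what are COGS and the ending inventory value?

Jun 12, 202 sold [LIFO — newest first]: 202 @ $17.05 = $3,444.10
Jun 18, 43 sold [LIFO — newest first]: 43 @ $15.85 = $681.55
Jun 22, 175 sold [LIFO — newest first]: 160 @ $15.85 + 15 @ $17.05 = $2,791.75
Total COGS = $3,444.10 + $681.55 + $2,791.75 = $6,917.40
Ending inventory: 56 @ $16.90 + 177 @ $17.05 = $3,964.25

COGS = $6,917.40; ending inventory = $3,964.25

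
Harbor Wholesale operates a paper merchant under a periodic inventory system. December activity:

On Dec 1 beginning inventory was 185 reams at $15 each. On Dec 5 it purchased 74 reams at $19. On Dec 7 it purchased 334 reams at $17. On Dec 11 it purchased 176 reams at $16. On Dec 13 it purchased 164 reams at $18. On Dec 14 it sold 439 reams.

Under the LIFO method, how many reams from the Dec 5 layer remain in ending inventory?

Dec 14, 439 sold [LIFO — newest first]: 164 @ $18 + 176 @ $16 + 99 @ $17 = $7,451
Ending inventory: 185 @ $15 + 74 @ $19 + 235 @ $17 = $8,176
Check: goods available $15,627 = COGS $7,451 + ending $8,176

74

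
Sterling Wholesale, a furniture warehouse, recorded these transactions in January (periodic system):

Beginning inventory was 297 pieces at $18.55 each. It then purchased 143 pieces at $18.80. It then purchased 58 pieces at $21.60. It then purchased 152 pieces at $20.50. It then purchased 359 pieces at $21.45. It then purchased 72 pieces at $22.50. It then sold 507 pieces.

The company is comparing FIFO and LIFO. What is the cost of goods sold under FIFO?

FIFO COGS: 297 @ $18.55 + 143 @ $18.80 + 58 @ $21.60 + 9 @ $20.50 = $9,635.05
LIFO COGS: 72 @ $22.50 + 359 @ $21.45 + 76 @ $20.50 = $10,878.55

COGS = $9,635.05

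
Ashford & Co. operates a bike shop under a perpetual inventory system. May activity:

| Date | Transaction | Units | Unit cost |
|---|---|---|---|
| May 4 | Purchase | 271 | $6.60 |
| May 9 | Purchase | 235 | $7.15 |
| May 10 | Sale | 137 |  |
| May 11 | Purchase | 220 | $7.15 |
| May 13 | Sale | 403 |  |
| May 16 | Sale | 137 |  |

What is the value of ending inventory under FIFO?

May 10, 137 sold [FIFO — oldest first]: 137 @ $6.60 = $904.20
May 13, 403 sold [FIFO — oldest first]: 134 @ $6.60 + 235 @ $7.15 + 34 @ $7.15 = $2,807.75
May 16, 137 sold [FIFO — oldest first]: 137 @ $7.15 = $979.55
Total COGS = $904.20 + $2,807.75 + $979.55 = $4,691.50
Ending inventory: 49 @ $7.15 = $350.35

Ending inventory = $350.35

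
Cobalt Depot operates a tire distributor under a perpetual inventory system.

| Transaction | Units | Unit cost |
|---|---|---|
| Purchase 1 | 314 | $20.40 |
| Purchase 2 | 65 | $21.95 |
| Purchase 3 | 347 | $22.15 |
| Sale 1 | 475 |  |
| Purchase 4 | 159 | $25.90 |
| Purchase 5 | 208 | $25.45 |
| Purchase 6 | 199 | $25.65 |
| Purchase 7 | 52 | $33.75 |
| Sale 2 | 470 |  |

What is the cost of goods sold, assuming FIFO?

COGS = $21,163.50

Sale 1 (475) [FIFO — oldest first]: 314 @ $20.40 + 65 @ $21.95 + 96 @ $22.15 = $9,958.75
Sale 2 (470) [FIFO — oldest first]: 251 @ $22.15 + 159 @ $25.90 + 60 @ $25.45 = $11,204.75
Total COGS = $9,958.75 + $11,204.75 = $21,163.50
Ending inventory: 148 @ $25.45 + 199 @ $25.65 + 52 @ $33.75 = $10,625.95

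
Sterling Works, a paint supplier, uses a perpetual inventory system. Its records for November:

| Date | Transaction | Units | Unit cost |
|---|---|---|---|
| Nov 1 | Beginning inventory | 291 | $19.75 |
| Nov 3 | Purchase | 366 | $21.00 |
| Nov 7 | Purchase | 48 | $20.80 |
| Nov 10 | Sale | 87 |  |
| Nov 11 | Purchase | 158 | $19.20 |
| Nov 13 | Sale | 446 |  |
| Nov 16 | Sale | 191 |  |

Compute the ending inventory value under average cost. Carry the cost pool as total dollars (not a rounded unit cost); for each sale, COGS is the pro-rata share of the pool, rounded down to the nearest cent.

Ending inventory = $2,809.44

After Nov 1: 291 on hand, pool $5,747.25 (≈ $19.7500 each)
After Nov 3: 657 on hand, pool $13,433.25 (≈ $20.4463 each)
After Nov 7: 705 on hand, pool $14,431.65 (≈ $20.4704 each)
Nov 10, sell 87: 87/705 × $14,431.65 → $1,780.92
After Nov 11: 776 on hand, pool $15,684.33 (≈ $20.2118 each)
Nov 13, sell 446: 446/776 × $15,684.33 → $9,014.44
Nov 16, sell 191: 191/330 × $6,669.89 → $3,860.45
Total COGS = $1,780.92 + $9,014.44 + $3,860.45 = $14,655.81
Ending inventory (cost pool remaining) = $2,809.44
Check: goods available $17,465.25 = COGS $14,655.81 + ending $2,809.44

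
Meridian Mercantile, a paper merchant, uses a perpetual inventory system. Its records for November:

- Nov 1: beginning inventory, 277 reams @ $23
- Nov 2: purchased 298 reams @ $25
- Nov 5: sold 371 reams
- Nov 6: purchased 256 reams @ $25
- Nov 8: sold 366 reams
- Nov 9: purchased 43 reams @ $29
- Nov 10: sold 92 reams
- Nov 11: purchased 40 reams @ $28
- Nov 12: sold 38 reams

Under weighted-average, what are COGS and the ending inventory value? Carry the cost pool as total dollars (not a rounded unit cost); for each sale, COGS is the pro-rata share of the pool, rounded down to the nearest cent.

COGS = $21,322.69; ending inventory = $1,265.31

After Nov 1: 277 on hand, pool $6,371.00 (≈ $23.0000 each)
After Nov 2: 575 on hand, pool $13,821.00 (≈ $24.0365 each)
Nov 5, sell 371: 371/575 × $13,821.00 → $8,917.54
After Nov 6: 460 on hand, pool $11,303.46 (≈ $24.5727 each)
Nov 8, sell 366: 366/460 × $11,303.46 → $8,993.62
After Nov 9: 137 on hand, pool $3,556.84 (≈ $25.9623 each)
Nov 10, sell 92: 92/137 × $3,556.84 → $2,388.53
After Nov 11: 85 on hand, pool $2,288.31 (≈ $26.9213 each)
Nov 12, sell 38: 38/85 × $2,288.31 → $1,023.00
Total COGS = $8,917.54 + $8,993.62 + $2,388.53 + $1,023.00 = $21,322.69
Ending inventory (cost pool remaining) = $1,265.31
Check: goods available $22,588.00 = COGS $21,322.69 + ending $1,265.31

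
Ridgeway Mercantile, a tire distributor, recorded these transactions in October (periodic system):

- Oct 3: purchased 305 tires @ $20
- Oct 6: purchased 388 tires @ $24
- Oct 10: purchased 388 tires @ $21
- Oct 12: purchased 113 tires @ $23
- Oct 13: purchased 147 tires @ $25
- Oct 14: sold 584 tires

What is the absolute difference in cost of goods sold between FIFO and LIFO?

$282

FIFO COGS: 305 @ $20 + 279 @ $24 = $12,796
LIFO COGS: 147 @ $25 + 113 @ $23 + 324 @ $21 = $13,078
Difference = |$12,796 − $13,078| = $282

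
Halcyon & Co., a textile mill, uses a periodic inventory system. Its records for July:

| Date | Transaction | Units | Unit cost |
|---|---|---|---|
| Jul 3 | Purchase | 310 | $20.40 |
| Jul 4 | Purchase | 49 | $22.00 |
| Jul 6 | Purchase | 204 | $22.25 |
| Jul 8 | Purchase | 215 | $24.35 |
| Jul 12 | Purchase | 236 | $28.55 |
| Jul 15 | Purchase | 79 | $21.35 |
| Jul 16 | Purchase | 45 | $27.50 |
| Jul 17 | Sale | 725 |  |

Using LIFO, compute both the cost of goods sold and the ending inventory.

COGS = $18,234.70; ending inventory = $8,603.50

Jul 17, 725 sold [LIFO — newest first]: 45 @ $27.50 + 79 @ $21.35 + 236 @ $28.55 + 215 @ $24.35 + 150 @ $22.25 = $18,234.70
Ending inventory: 310 @ $20.40 + 49 @ $22.00 + 54 @ $22.25 = $8,603.50
Check: goods available $26,838.20 = COGS $18,234.70 + ending $8,603.50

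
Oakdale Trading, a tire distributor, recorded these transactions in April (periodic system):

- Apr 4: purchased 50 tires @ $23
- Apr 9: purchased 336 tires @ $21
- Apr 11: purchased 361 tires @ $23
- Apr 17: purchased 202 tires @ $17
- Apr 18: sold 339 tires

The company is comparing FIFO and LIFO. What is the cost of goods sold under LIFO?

FIFO COGS: 50 @ $23 + 289 @ $21 = $7,219
LIFO COGS: 202 @ $17 + 137 @ $23 = $6,585

COGS = $6,585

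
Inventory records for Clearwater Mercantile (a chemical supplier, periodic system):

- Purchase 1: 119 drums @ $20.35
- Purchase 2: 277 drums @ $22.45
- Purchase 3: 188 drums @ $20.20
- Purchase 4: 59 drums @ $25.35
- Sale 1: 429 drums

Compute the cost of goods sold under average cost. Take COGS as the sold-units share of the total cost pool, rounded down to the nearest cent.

COGS = $9,296.25

Sale 1, sell 429: 429/643 × $13,933.55 → $9,296.25
Ending inventory (cost pool remaining) = $4,637.30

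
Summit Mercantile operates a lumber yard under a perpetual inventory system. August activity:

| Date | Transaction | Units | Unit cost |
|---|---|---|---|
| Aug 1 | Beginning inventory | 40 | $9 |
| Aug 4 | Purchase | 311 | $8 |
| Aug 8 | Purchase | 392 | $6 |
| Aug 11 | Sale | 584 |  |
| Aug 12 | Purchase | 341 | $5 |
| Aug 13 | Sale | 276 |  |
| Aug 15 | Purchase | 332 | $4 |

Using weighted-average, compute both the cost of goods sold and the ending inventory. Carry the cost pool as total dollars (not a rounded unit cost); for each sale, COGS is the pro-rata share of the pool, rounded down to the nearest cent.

COGS = $5,642.63; ending inventory = $2,590.37

After Aug 1: 40 on hand, pool $360.00 (≈ $9.0000 each)
After Aug 4: 351 on hand, pool $2,848.00 (≈ $8.1140 each)
After Aug 8: 743 on hand, pool $5,200.00 (≈ $6.9987 each)
Aug 11, sell 584: 584/743 × $5,200.00 → $4,087.21
After Aug 12: 500 on hand, pool $2,817.79 (≈ $5.6356 each)
Aug 13, sell 276: 276/500 × $2,817.79 → $1,555.42
After Aug 15: 556 on hand, pool $2,590.37 (≈ $4.6589 each)
Total COGS = $4,087.21 + $1,555.42 = $5,642.63
Ending inventory (cost pool remaining) = $2,590.37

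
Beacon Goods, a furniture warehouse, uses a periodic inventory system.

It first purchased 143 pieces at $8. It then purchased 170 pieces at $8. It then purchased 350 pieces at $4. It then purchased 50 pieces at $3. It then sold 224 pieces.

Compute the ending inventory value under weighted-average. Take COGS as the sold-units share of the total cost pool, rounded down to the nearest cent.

Ending inventory = $2,780.38

Sale 1, sell 224: 224/713 × $4,054.00 → $1,273.62
Ending inventory (cost pool remaining) = $2,780.38
Check: goods available $4,054.00 = COGS $1,273.62 + ending $2,780.38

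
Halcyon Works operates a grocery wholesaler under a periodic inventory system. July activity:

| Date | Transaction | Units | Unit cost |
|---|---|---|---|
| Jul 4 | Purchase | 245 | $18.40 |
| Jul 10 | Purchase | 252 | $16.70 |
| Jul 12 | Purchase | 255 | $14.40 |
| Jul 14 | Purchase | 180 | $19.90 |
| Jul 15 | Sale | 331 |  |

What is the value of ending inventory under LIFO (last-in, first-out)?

Jul 15, 331 sold [LIFO — newest first]: 180 @ $19.90 + 151 @ $14.40 = $5,756.40
Ending inventory: 245 @ $18.40 + 252 @ $16.70 + 104 @ $14.40 = $10,214.00

Ending inventory = $10,214.00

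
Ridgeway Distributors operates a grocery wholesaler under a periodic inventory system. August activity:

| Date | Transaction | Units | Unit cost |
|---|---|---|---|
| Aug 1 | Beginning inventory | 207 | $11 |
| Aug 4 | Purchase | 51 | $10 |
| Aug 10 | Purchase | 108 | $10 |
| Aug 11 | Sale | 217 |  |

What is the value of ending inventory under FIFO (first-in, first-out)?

Ending inventory = $1,490

Aug 11, 217 sold [FIFO — oldest first]: 207 @ $11 + 10 @ $10 = $2,377
Ending inventory: 41 @ $10 + 108 @ $10 = $1,490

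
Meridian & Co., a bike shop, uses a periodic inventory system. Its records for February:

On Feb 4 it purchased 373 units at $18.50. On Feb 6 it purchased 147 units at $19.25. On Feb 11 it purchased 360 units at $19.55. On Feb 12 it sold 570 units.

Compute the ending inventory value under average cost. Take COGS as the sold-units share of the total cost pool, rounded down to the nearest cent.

Ending inventory = $5,907.00

Feb 12, sell 570: 570/880 × $16,768.25 → $10,861.25
Ending inventory (cost pool remaining) = $5,907.00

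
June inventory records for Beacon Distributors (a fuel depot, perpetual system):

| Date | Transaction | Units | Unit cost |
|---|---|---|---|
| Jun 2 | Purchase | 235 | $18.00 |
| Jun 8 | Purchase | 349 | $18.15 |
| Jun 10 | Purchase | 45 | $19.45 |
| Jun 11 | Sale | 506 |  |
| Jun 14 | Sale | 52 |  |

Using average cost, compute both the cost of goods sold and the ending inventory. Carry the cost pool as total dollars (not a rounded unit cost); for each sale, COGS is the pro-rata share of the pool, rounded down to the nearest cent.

After Jun 2: 235 on hand, pool $4,230.00 (≈ $18.0000 each)
After Jun 8: 584 on hand, pool $10,564.35 (≈ $18.0896 each)
After Jun 10: 629 on hand, pool $11,439.60 (≈ $18.1870 each)
Jun 11, sell 506: 506/629 × $11,439.60 → $9,202.60
Jun 14, sell 52: 52/123 × $2,237.00 → $945.72
Total COGS = $9,202.60 + $945.72 = $10,148.32
Ending inventory (cost pool remaining) = $1,291.28
Check: goods available $11,439.60 = COGS $10,148.32 + ending $1,291.28

COGS = $10,148.32; ending inventory = $1,291.28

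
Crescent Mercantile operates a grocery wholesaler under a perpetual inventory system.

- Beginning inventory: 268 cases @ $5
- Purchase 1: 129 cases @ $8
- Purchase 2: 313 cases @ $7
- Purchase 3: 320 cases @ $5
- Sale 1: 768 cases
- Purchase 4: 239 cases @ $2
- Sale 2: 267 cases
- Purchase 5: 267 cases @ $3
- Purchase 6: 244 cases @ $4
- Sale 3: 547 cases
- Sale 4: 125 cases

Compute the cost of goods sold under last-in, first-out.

COGS = $8,053

Sale 1 (768) [LIFO — newest first]: 320 @ $5 + 313 @ $7 + 129 @ $8 + 6 @ $5 = $4,853
Sale 2 (267) [LIFO — newest first]: 239 @ $2 + 28 @ $5 = $618
Sale 3 (547) [LIFO — newest first]: 244 @ $4 + 267 @ $3 + 36 @ $5 = $1,957
Sale 4 (125) [LIFO — newest first]: 125 @ $5 = $625
Total COGS = $4,853 + $618 + $1,957 + $625 = $8,053
Ending inventory: 73 @ $5 = $365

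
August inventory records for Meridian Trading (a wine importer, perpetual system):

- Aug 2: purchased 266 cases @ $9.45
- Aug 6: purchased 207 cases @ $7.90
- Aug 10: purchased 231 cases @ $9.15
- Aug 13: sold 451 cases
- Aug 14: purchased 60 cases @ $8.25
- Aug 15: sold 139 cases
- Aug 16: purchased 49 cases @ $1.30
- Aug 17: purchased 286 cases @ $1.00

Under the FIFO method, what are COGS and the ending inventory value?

COGS = $5,219.55; ending inventory = $1,887.80

Aug 13, 451 sold [FIFO — oldest first]: 266 @ $9.45 + 185 @ $7.90 = $3,975.20
Aug 15, 139 sold [FIFO — oldest first]: 22 @ $7.90 + 117 @ $9.15 = $1,244.35
Total COGS = $3,975.20 + $1,244.35 = $5,219.55
Ending inventory: 114 @ $9.15 + 60 @ $8.25 + 49 @ $1.30 + 286 @ $1.00 = $1,887.80
Check: goods available $7,107.35 = COGS $5,219.55 + ending $1,887.80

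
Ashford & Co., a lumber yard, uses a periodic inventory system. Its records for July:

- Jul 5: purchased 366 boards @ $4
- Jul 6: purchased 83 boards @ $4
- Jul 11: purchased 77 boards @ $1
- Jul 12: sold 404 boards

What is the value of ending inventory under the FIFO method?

Jul 12, 404 sold [FIFO — oldest first]: 366 @ $4 + 38 @ $4 = $1,616
Ending inventory: 45 @ $4 + 77 @ $1 = $257

Ending inventory = $257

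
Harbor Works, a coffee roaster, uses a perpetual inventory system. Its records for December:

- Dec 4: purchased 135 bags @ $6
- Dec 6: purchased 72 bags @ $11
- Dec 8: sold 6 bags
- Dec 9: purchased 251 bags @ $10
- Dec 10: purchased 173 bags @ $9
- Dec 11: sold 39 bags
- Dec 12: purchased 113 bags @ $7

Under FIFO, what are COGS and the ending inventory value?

COGS = $270; ending inventory = $6,190

Dec 8, 6 sold [FIFO — oldest first]: 6 @ $6 = $36
Dec 11, 39 sold [FIFO — oldest first]: 39 @ $6 = $234
Total COGS = $36 + $234 = $270
Ending inventory: 90 @ $6 + 72 @ $11 + 251 @ $10 + 173 @ $9 + 113 @ $7 = $6,190
Check: goods available $6,460 = COGS $270 + ending $6,190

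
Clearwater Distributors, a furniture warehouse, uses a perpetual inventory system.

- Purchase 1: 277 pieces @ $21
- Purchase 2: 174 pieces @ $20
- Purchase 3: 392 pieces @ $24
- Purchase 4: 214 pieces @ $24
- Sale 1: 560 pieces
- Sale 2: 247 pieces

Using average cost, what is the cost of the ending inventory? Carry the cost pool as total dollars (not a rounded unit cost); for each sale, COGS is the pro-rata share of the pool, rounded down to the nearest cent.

Ending inventory = $5,638.84

After Purchase 1: 277 on hand, pool $5,817.00 (≈ $21.0000 each)
After Purchase 2: 451 on hand, pool $9,297.00 (≈ $20.6142 each)
After Purchase 3: 843 on hand, pool $18,705.00 (≈ $22.1886 each)
After Purchase 4: 1057 on hand, pool $23,841.00 (≈ $22.5553 each)
Sale 1, sell 560: 560/1057 × $23,841.00 → $12,630.99
Sale 2, sell 247: 247/497 × $11,210.01 → $5,571.17
Total COGS = $12,630.99 + $5,571.17 = $18,202.16
Ending inventory (cost pool remaining) = $5,638.84
Check: goods available $23,841.00 = COGS $18,202.16 + ending $5,638.84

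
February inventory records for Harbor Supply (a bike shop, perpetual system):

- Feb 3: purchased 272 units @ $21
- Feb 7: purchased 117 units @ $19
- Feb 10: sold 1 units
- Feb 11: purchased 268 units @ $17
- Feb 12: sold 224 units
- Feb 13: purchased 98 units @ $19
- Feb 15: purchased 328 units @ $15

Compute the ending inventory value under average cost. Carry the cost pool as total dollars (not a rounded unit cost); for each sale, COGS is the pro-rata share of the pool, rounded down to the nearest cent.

After Feb 3: 272 on hand, pool $5,712.00 (≈ $21.0000 each)
After Feb 7: 389 on hand, pool $7,935.00 (≈ $20.3985 each)
Feb 10, sell 1: 1/389 × $7,935.00 → $20.39
After Feb 11: 656 on hand, pool $12,470.61 (≈ $19.0101 each)
Feb 12, sell 224: 224/656 × $12,470.61 → $4,258.25
After Feb 13: 530 on hand, pool $10,074.36 (≈ $19.0082 each)
After Feb 15: 858 on hand, pool $14,994.36 (≈ $17.4759 each)
Total COGS = $20.39 + $4,258.25 = $4,278.64
Ending inventory (cost pool remaining) = $14,994.36

Ending inventory = $14,994.36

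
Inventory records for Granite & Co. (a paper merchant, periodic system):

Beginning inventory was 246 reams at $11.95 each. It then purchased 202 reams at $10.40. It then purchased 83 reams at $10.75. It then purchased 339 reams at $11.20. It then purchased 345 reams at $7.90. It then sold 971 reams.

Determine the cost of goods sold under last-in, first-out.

COGS = $9,539.25

Sale 1 (971) [LIFO — newest first]: 345 @ $7.90 + 339 @ $11.20 + 83 @ $10.75 + 202 @ $10.40 + 2 @ $11.95 = $9,539.25
Ending inventory: 244 @ $11.95 = $2,915.80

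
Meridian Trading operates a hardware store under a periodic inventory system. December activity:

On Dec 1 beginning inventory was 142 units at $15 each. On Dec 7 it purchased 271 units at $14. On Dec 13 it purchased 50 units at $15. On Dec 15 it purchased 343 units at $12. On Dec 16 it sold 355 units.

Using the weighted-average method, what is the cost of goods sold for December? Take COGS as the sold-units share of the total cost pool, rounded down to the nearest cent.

COGS = $4,752.41

Dec 16, sell 355: 355/806 × $10,790.00 → $4,752.41
Ending inventory (cost pool remaining) = $6,037.59
Check: goods available $10,790.00 = COGS $4,752.41 + ending $6,037.59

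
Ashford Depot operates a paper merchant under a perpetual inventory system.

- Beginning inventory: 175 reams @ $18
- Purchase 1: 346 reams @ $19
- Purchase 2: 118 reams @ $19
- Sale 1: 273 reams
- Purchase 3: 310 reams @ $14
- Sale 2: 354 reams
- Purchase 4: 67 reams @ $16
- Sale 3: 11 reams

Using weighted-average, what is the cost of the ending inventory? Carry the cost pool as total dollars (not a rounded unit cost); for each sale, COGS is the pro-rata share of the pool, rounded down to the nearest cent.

Ending inventory = $6,222.87

After Beginning: 175 on hand, pool $3,150.00 (≈ $18.0000 each)
After Purchase 1: 521 on hand, pool $9,724.00 (≈ $18.6641 each)
After Purchase 2: 639 on hand, pool $11,966.00 (≈ $18.7261 each)
Sale 1, sell 273: 273/639 × $11,966.00 → $5,112.23
After Purchase 3: 676 on hand, pool $11,193.77 (≈ $16.5588 each)
Sale 2, sell 354: 354/676 × $11,193.77 → $5,861.82
After Purchase 4: 389 on hand, pool $6,403.95 (≈ $16.4626 each)
Sale 3, sell 11: 11/389 × $6,403.95 → $181.08
Total COGS = $5,112.23 + $5,861.82 + $181.08 = $11,155.13
Ending inventory (cost pool remaining) = $6,222.87
Check: goods available $17,378.00 = COGS $11,155.13 + ending $6,222.87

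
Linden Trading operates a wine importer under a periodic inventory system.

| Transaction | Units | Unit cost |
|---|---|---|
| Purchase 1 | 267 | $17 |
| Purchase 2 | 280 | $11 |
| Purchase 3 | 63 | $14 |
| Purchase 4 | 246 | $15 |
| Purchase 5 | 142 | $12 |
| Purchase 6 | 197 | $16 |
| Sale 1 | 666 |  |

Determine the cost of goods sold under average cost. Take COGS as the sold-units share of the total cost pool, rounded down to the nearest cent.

Sale 1, sell 666: 666/1195 × $17,047.00 → $9,500.67
Ending inventory (cost pool remaining) = $7,546.33
Check: goods available $17,047.00 = COGS $9,500.67 + ending $7,546.33

COGS = $9,500.67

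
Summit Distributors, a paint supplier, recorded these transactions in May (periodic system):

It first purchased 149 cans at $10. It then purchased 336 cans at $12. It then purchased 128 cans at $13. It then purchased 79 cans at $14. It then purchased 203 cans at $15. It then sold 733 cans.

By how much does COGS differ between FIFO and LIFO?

$784

FIFO COGS: 149 @ $10 + 336 @ $12 + 128 @ $13 + 79 @ $14 + 41 @ $15 = $8,907
LIFO COGS: 203 @ $15 + 79 @ $14 + 128 @ $13 + 323 @ $12 = $9,691
Difference = |$8,907 − $9,691| = $784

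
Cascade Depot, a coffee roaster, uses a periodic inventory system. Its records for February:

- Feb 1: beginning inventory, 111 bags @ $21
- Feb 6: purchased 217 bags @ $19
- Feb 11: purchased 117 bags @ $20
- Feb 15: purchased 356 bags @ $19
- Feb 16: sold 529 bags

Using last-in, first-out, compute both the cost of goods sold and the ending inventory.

Feb 16, 529 sold [LIFO — newest first]: 356 @ $19 + 117 @ $20 + 56 @ $19 = $10,168
Ending inventory: 111 @ $21 + 161 @ $19 = $5,390

COGS = $10,168; ending inventory = $5,390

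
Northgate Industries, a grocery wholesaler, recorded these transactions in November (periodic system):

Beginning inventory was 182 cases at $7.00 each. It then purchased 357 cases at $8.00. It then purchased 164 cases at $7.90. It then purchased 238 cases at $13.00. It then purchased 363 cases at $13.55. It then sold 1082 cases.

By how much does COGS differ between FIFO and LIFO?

FIFO COGS: 182 @ $7.00 + 357 @ $8.00 + 164 @ $7.90 + 238 @ $13.00 + 141 @ $13.55 = $10,430.15
LIFO COGS: 363 @ $13.55 + 238 @ $13.00 + 164 @ $7.90 + 317 @ $8.00 = $11,844.25
Difference = |$10,430.15 − $11,844.25| = $1,414.10

$1,414.10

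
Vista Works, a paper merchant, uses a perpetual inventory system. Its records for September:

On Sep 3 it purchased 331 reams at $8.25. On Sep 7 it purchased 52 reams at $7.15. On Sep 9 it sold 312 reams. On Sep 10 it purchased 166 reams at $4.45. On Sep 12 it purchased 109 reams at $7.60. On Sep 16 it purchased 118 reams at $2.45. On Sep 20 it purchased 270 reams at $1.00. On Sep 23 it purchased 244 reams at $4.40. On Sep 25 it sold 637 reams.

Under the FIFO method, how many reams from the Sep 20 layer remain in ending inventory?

Sep 9, 312 sold [FIFO — oldest first]: 312 @ $8.25 = $2,574.00
Sep 25, 637 sold [FIFO — oldest first]: 19 @ $8.25 + 52 @ $7.15 + 166 @ $4.45 + 109 @ $7.60 + 118 @ $2.45 + 173 @ $1.00 = $2,557.75
Total COGS = $2,574.00 + $2,557.75 = $5,131.75
Ending inventory: 97 @ $1.00 + 244 @ $4.40 = $1,170.60

97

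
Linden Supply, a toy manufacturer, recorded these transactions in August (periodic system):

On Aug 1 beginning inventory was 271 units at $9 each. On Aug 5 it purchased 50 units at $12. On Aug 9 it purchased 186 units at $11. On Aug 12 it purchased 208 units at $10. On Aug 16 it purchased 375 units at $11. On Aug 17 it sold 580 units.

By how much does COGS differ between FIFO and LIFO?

$360

FIFO COGS: 271 @ $9 + 50 @ $12 + 186 @ $11 + 73 @ $10 = $5,815
LIFO COGS: 375 @ $11 + 205 @ $10 = $6,175
Difference = |$5,815 − $6,175| = $360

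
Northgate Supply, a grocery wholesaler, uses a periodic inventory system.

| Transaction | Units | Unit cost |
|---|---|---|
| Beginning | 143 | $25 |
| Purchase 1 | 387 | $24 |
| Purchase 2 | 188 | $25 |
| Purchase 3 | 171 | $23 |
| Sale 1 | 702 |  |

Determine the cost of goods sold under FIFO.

Sale 1 (702) [FIFO — oldest first]: 143 @ $25 + 387 @ $24 + 172 @ $25 = $17,163
Ending inventory: 16 @ $25 + 171 @ $23 = $4,333

COGS = $17,163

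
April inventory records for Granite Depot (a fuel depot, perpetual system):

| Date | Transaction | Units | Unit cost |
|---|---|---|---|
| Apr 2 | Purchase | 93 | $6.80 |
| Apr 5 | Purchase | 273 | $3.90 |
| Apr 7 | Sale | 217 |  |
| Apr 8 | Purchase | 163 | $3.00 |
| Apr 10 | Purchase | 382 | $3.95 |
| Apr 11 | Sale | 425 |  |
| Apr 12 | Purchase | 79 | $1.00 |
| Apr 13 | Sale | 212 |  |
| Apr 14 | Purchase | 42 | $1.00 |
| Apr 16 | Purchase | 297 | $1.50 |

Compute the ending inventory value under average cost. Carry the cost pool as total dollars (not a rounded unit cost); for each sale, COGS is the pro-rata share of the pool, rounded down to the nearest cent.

After Apr 2: 93 on hand, pool $632.40 (≈ $6.8000 each)
After Apr 5: 366 on hand, pool $1,697.10 (≈ $4.6369 each)
Apr 7, sell 217: 217/366 × $1,697.10 → $1,006.20
After Apr 8: 312 on hand, pool $1,179.90 (≈ $3.7817 each)
After Apr 10: 694 on hand, pool $2,688.80 (≈ $3.8744 each)
Apr 11, sell 425: 425/694 × $2,688.80 → $1,646.59
After Apr 12: 348 on hand, pool $1,121.21 (≈ $3.2219 each)
Apr 13, sell 212: 212/348 × $1,121.21 → $683.03
After Apr 14: 178 on hand, pool $480.18 (≈ $2.6976 each)
After Apr 16: 475 on hand, pool $925.68 (≈ $1.9488 each)
Total COGS = $1,006.20 + $1,646.59 + $683.03 = $3,335.82
Ending inventory (cost pool remaining) = $925.68

Ending inventory = $925.68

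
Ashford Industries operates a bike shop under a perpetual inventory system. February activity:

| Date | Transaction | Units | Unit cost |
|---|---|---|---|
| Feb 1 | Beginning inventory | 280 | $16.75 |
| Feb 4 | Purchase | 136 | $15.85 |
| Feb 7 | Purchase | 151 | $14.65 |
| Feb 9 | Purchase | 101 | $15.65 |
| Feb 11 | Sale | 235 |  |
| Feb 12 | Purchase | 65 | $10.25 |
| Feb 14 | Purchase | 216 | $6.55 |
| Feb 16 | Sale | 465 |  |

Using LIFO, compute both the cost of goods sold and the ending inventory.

COGS = $8,548.70; ending inventory = $4,170.75

Feb 11, 235 sold [LIFO — newest first]: 101 @ $15.65 + 134 @ $14.65 = $3,543.75
Feb 16, 465 sold [LIFO — newest first]: 216 @ $6.55 + 65 @ $10.25 + 17 @ $14.65 + 136 @ $15.85 + 31 @ $16.75 = $5,004.95
Total COGS = $3,543.75 + $5,004.95 = $8,548.70
Ending inventory: 249 @ $16.75 = $4,170.75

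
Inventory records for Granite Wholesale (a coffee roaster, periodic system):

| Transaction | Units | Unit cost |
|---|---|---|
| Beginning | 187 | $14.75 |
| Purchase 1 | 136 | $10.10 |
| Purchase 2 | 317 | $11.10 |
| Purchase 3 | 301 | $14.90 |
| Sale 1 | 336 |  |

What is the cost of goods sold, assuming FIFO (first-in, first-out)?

Sale 1 (336) [FIFO — oldest first]: 187 @ $14.75 + 136 @ $10.10 + 13 @ $11.10 = $4,276.15
Ending inventory: 304 @ $11.10 + 301 @ $14.90 = $7,859.30

COGS = $4,276.15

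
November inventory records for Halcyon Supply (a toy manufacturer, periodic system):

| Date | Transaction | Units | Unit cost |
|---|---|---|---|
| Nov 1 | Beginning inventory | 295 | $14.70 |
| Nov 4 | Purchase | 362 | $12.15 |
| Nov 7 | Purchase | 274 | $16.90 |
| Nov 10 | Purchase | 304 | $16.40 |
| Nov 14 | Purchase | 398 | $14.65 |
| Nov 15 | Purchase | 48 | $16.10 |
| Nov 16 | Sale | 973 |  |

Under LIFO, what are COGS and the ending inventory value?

Nov 16, 973 sold [LIFO — newest first]: 48 @ $16.10 + 398 @ $14.65 + 304 @ $16.40 + 223 @ $16.90 = $15,357.80
Ending inventory: 295 @ $14.70 + 362 @ $12.15 + 51 @ $16.90 = $9,596.70

COGS = $15,357.80; ending inventory = $9,596.70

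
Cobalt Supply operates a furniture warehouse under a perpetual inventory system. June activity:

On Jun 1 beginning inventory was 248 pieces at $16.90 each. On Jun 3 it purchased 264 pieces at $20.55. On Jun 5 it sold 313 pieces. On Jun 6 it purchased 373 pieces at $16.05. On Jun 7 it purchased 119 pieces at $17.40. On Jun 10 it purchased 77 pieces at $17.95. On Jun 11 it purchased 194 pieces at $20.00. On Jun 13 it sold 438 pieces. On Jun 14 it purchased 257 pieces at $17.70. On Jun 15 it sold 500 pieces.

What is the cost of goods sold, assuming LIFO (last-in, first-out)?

COGS = $22,805.50

Jun 5, 313 sold [LIFO — newest first]: 264 @ $20.55 + 49 @ $16.90 = $6,253.30
Jun 13, 438 sold [LIFO — newest first]: 194 @ $20.00 + 77 @ $17.95 + 119 @ $17.40 + 48 @ $16.05 = $8,103.15
Jun 15, 500 sold [LIFO — newest first]: 257 @ $17.70 + 243 @ $16.05 = $8,449.05
Total COGS = $6,253.30 + $8,103.15 + $8,449.05 = $22,805.50
Ending inventory: 199 @ $16.90 + 82 @ $16.05 = $4,679.20
Check: goods available $27,484.70 = COGS $22,805.50 + ending $4,679.20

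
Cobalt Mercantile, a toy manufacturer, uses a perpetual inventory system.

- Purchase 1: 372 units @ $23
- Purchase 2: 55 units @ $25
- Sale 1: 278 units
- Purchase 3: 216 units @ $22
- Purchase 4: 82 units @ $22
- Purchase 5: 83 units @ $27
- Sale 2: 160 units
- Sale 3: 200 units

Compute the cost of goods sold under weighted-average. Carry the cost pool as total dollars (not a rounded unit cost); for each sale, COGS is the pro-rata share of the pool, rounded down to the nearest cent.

After Purchase 1: 372 on hand, pool $8,556.00 (≈ $23.0000 each)
After Purchase 2: 427 on hand, pool $9,931.00 (≈ $23.2576 each)
Sale 1, sell 278: 278/427 × $9,931.00 → $6,465.61
After Purchase 3: 365 on hand, pool $8,217.39 (≈ $22.5134 each)
After Purchase 4: 447 on hand, pool $10,021.39 (≈ $22.4192 each)
After Purchase 5: 530 on hand, pool $12,262.39 (≈ $23.1366 each)
Sale 2, sell 160: 160/530 × $12,262.39 → $3,701.85
Sale 3, sell 200: 200/370 × $8,560.54 → $4,627.31
Total COGS = $6,465.61 + $3,701.85 + $4,627.31 = $14,794.77
Ending inventory (cost pool remaining) = $3,933.23
Check: goods available $18,728.00 = COGS $14,794.77 + ending $3,933.23

COGS = $14,794.77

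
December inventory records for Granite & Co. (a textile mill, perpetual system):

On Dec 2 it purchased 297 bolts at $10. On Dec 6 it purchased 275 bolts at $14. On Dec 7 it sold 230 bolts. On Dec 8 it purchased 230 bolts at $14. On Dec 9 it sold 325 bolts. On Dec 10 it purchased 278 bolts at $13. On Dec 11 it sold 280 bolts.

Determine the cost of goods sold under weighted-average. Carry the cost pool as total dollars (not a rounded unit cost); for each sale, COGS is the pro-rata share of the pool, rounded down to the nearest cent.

COGS = $10,496.86

After Dec 2: 297 on hand, pool $2,970.00 (≈ $10.0000 each)
After Dec 6: 572 on hand, pool $6,820.00 (≈ $11.9231 each)
Dec 7, sell 230: 230/572 × $6,820.00 → $2,742.30
After Dec 8: 572 on hand, pool $7,297.70 (≈ $12.7582 each)
Dec 9, sell 325: 325/572 × $7,297.70 → $4,146.42
After Dec 10: 525 on hand, pool $6,765.28 (≈ $12.8862 each)
Dec 11, sell 280: 280/525 × $6,765.28 → $3,608.14
Total COGS = $2,742.30 + $4,146.42 + $3,608.14 = $10,496.86
Ending inventory (cost pool remaining) = $3,157.14
Check: goods available $13,654.00 = COGS $10,496.86 + ending $3,157.14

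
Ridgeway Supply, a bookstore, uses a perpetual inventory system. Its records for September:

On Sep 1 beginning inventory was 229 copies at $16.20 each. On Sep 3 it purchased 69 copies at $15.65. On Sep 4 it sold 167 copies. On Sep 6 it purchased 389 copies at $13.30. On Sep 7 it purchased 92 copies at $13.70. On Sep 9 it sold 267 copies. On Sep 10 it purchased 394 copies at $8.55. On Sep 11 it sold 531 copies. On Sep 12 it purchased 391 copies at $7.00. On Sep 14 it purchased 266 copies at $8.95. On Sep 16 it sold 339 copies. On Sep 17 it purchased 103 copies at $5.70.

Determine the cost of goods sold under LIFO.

Sep 4, 167 sold [LIFO — newest first]: 69 @ $15.65 + 98 @ $16.20 = $2,667.45
Sep 9, 267 sold [LIFO — newest first]: 92 @ $13.70 + 175 @ $13.30 = $3,587.90
Sep 11, 531 sold [LIFO — newest first]: 394 @ $8.55 + 137 @ $13.30 = $5,190.80
Sep 16, 339 sold [LIFO — newest first]: 266 @ $8.95 + 73 @ $7.00 = $2,891.70
Total COGS = $2,667.45 + $3,587.90 + $5,190.80 + $2,891.70 = $14,337.85
Ending inventory: 131 @ $16.20 + 77 @ $13.30 + 318 @ $7.00 + 103 @ $5.70 = $5,959.40
Check: goods available $20,297.25 = COGS $14,337.85 + ending $5,959.40

COGS = $14,337.85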